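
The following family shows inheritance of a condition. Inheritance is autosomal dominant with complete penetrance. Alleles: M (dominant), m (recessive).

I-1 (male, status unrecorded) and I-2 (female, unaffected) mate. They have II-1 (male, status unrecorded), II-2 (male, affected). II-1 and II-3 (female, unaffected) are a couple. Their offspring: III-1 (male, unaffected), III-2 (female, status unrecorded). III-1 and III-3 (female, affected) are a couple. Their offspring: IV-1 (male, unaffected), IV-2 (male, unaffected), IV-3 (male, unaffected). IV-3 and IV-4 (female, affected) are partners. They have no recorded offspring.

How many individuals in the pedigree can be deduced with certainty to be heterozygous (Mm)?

2

Obligate heterozygotes: II-2 is affected so carries M and received m from I-2 (mm), so II-2 is Mm; III-3 is affected so carries M and passed m to IV-1 (mm), so III-3 is Mm.
Every other individual is either homozygous by phenotype or has at least one consistent homozygous assignment, so the count is 2.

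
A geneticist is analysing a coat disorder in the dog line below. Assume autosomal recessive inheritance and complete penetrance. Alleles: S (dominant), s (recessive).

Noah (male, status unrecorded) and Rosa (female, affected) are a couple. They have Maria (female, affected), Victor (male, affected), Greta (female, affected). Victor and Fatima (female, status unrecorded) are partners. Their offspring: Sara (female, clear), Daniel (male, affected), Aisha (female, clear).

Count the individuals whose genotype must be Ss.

3

Obligate heterozygotes: Fatima passed S to Sara (Ss, whose s came from Victor) and passed s to Daniel (ss), so Fatima is Ss; Sara is clear so carries S and received s from Victor (ss), so Sara is Ss; Aisha is clear so carries S and received s from Victor (ss), so Aisha is Ss.
Every other individual is either homozygous by phenotype or has at least one consistent homozygous assignment, so the count is 3.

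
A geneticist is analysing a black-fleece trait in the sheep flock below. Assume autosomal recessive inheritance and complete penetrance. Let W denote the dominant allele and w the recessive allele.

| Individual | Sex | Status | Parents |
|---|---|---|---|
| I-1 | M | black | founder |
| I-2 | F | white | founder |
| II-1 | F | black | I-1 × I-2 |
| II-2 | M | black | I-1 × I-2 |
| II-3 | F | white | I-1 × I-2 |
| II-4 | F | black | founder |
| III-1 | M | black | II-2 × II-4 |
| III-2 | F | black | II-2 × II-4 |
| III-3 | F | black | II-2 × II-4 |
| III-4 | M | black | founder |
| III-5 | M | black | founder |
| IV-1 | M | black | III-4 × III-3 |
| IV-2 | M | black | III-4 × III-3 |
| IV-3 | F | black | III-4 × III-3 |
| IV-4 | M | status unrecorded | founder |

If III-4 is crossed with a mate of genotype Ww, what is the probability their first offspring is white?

III-4 is black, so III-4 is ww.
The cross gives 1/2 Ww : 1/2 ww, so P(offspring is white) = 1/2.

1/2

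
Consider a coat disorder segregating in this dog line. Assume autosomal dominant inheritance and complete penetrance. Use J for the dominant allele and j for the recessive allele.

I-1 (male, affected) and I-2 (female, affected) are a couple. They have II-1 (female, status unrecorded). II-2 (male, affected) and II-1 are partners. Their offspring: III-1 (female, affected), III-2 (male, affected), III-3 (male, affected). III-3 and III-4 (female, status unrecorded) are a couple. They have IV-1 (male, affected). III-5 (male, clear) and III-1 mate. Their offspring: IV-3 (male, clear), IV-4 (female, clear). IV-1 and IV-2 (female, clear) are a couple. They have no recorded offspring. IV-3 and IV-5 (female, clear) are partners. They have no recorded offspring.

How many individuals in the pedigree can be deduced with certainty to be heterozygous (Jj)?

1

Obligate heterozygotes: III-1 is affected so carries J and passed j to IV-3 (jj), so III-1 is Jj.
Every other individual is either homozygous by phenotype or has at least one consistent homozygous assignment, so the count is 1.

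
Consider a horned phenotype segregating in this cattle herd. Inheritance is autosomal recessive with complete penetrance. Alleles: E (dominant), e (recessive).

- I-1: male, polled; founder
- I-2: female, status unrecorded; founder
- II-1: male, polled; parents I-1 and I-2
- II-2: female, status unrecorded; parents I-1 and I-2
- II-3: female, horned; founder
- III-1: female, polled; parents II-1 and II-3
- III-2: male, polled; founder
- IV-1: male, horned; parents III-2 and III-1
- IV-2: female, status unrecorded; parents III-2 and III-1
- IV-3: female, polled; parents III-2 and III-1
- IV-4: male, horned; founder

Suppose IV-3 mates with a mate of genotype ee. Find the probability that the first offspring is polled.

2/3

III-2 is polled so carries E and passed e to IV-1 (ee), so III-2 is Ee.
III-1 is polled so carries E and received e from II-3 (ee), so III-1 is Ee.
IV-3 is a polled offspring of III-2 (Ee) × III-1 (Ee), whose cross gives 1/4 EE : 1/2 Ee : 1/4 ee; conditioning on being polled, IV-3 is EE with probability 1/3, Ee with probability 2/3.
Summing over parental genotype combinations, P(offspring is polled) = 1/3·1 + 2/3·1/2 = 2/3.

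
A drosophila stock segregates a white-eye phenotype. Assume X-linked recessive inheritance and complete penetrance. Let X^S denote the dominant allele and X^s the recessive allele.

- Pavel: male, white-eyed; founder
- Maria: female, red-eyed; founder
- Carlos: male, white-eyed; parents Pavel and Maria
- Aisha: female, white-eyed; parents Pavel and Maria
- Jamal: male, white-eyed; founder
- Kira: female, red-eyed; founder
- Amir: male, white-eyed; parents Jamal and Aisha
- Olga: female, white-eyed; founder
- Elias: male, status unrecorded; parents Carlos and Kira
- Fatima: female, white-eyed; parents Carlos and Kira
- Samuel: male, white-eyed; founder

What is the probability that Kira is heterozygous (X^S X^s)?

1

Kira is red-eyed so carries S and passed s to Fatima (X^s X^s), so Kira is X^S X^s, giving P(X^S X^s) = 1.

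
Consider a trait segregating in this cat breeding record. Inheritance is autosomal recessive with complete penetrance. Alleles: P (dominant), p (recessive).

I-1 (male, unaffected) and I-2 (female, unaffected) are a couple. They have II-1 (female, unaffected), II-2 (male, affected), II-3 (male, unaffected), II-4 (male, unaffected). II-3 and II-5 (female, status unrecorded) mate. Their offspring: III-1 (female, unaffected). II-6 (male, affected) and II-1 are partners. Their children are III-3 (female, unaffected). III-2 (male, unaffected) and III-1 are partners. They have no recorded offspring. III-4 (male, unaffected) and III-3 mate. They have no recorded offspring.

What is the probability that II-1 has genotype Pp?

I-1 is unaffected so carries P and passed p to II-2 (pp), so I-1 is Pp.
I-2 is unaffected so carries P and passed p to II-2 (pp), so I-2 is Pp.
Their cross gives offspring ratios 1/4 PP : 1/2 Pp : 1/4 pp. Conditioning on II-1 being unaffected, P(Pp) = 1/2 / 3/4 = 2/3 before taking II-1's own offspring into account.
II-6 is affected, so II-6 is pp.
Now use II-1's offspring. Probability of each recorded status — unaffected daughter III-3: 1/2 if II-1 is Pp, 1 if PP.
Bayes: P(Pp) = 2/3·1/2 / (2/3·1/2 + 1/3·1) = 1/2.

1/2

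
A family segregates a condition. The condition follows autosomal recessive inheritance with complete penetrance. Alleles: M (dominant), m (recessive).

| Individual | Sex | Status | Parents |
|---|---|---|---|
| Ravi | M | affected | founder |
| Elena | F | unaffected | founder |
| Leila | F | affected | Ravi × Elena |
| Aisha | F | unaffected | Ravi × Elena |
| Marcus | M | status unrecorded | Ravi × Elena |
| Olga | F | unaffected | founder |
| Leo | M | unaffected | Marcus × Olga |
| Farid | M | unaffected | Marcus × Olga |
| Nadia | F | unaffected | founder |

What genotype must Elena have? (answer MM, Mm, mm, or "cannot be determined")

From phenotype alone, Elena is MM or Mm.
Elena is unaffected so carries M and passed m to Leila (mm), so Elena is Mm.

Mm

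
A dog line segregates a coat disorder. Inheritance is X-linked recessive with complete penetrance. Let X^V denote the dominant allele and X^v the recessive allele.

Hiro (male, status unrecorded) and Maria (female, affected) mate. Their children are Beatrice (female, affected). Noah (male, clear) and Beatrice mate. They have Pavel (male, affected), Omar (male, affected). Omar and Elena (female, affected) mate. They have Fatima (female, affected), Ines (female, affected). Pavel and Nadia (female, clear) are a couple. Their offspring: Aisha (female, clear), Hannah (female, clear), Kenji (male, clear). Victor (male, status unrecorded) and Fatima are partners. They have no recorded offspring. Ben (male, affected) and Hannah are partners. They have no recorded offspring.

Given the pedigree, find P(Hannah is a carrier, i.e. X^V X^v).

1

Hannah is clear so carries V and received v from Pavel (X^v Y), so Hannah is X^V X^v, giving P(X^V X^v) = 1.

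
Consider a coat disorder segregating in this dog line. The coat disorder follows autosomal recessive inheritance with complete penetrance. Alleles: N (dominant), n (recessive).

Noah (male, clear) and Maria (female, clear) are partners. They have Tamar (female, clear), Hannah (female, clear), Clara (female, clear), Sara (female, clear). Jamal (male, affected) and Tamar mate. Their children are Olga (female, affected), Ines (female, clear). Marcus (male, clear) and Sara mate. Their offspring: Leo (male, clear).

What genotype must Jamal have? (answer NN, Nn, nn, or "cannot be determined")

nn

Jamal is affected, so Jamal is nn.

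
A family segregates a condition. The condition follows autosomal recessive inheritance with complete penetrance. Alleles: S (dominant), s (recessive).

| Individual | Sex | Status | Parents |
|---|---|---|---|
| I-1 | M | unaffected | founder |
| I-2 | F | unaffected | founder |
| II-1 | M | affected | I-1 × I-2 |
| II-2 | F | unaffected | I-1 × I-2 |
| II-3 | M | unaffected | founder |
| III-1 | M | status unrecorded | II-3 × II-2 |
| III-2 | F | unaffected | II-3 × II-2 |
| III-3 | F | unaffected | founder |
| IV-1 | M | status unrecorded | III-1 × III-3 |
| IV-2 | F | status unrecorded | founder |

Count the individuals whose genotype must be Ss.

Obligate heterozygotes: I-1 is unaffected so carries S and passed s to II-1 (ss), so I-1 is Ss; I-2 is unaffected so carries S and passed s to II-1 (ss), so I-2 is Ss.
Every other individual is either homozygous by phenotype or has at least one consistent homozygous assignment, so the count is 2.

2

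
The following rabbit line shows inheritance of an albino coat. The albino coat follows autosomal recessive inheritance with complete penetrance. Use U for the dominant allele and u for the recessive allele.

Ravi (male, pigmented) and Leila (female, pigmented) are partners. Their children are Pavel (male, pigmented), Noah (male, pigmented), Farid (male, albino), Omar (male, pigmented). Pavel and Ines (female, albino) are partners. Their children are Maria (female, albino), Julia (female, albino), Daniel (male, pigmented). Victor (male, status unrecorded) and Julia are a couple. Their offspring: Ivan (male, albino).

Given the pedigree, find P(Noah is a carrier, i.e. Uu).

2/3

Ravi is pigmented so carries U and passed u to Farid (uu), so Ravi is Uu.
Leila is pigmented so carries U and passed u to Farid (uu), so Leila is Uu.
Their cross gives offspring ratios 1/4 UU : 1/2 Uu : 1/4 uu. Conditioning on Noah being pigmented, P(Uu) = 1/2 / 3/4 = 2/3.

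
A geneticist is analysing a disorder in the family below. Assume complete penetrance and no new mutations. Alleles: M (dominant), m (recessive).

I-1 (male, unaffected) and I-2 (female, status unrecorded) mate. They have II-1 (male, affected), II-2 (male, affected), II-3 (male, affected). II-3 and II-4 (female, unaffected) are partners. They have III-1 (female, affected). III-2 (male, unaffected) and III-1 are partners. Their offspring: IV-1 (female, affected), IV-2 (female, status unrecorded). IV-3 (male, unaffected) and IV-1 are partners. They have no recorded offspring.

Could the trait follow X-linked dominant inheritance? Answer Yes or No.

A consistent assignment under X-linked dominant exists: I-1 X^m Y, I-2 X^M X^M, II-1 X^M Y, II-2 X^M Y, II-3 X^M Y, II-4 X^m X^m, III-1 X^M X^m, III-2 X^m Y, IV-1 X^M X^m, IV-2 X^M X^m, IV-3 X^m Y.
In this assignment every recorded phenotype matches its genotype and every non-founder's genotype is obtainable from its parents' genotypes, so the pedigree is consistent.

Yes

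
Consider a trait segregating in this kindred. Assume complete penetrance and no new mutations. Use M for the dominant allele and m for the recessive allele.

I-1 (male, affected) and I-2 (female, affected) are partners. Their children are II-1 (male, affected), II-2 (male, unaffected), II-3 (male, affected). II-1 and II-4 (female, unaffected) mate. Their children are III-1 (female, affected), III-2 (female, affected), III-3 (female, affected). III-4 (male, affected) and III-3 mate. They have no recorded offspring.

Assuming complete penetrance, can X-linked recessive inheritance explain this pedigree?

Under X-linked recessive, II-2 (unaffected, male) cannot arise from I-1 (affected) × I-2 (affected).

No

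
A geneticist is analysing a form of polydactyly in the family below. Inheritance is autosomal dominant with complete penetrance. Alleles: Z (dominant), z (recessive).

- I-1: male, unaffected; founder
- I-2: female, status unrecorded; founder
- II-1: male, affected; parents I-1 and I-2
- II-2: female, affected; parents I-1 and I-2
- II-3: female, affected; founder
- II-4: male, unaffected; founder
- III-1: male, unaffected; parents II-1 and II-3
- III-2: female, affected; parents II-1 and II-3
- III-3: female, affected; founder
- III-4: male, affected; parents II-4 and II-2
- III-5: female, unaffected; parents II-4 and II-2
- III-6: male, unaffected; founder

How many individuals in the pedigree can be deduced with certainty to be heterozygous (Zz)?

4

Obligate heterozygotes: II-1 is affected so carries Z and received z from I-1 (zz), so II-1 is Zz; II-2 is affected so carries Z and received z from I-1 (zz), so II-2 is Zz; II-3 is affected so carries Z and passed z to III-1 (zz), so II-3 is Zz; III-4 is affected so carries Z and received z from II-4 (zz), so III-4 is Zz.
Every other individual is either homozygous by phenotype or has at least one consistent homozygous assignment, so the count is 4.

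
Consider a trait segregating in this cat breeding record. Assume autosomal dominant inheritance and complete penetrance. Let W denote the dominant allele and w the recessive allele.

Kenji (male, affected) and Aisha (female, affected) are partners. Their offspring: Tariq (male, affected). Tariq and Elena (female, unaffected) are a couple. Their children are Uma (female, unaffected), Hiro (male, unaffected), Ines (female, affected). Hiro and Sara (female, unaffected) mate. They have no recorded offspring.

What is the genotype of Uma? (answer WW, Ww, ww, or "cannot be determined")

Uma is unaffected, so Uma is ww.

ww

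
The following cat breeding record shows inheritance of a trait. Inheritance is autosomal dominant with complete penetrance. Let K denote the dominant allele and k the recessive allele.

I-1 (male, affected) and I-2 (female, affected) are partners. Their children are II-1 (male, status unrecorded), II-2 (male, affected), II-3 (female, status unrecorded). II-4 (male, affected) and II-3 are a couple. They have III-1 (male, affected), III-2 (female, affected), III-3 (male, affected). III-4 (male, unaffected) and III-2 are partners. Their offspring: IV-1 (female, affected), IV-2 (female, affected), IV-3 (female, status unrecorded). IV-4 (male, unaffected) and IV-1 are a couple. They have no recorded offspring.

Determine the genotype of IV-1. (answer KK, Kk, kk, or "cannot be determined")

From phenotype alone, IV-1 is KK or Kk.
IV-1 is affected so carries K and received k from III-4 (kk), so IV-1 is Kk.

Kk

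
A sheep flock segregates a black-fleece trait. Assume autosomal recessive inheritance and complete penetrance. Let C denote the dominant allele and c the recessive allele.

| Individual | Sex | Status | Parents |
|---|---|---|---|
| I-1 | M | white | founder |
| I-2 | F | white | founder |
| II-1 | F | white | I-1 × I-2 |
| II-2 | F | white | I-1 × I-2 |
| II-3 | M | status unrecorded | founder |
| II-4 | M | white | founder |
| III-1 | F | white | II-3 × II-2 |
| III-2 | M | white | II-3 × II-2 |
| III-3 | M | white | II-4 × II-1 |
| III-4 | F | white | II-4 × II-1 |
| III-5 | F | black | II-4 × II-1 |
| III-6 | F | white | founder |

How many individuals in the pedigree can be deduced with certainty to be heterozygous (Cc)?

2

Obligate heterozygotes: II-1 is white so carries C and passed c to III-5 (cc), so II-1 is Cc; II-4 is white so carries C and passed c to III-5 (cc), so II-4 is Cc.
Every other individual is either homozygous by phenotype or has at least one consistent homozygous assignment, so the count is 2.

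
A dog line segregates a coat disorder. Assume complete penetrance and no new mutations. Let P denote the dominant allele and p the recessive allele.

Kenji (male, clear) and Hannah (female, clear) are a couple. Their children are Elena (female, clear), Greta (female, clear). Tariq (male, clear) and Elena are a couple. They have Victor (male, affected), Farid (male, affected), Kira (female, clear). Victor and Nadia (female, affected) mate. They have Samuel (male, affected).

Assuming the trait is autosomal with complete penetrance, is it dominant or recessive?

recessive

Tariq and Elena are both clear yet have an affected child Victor. Under dominance, an affected child requires at least one affected parent, so the trait cannot be dominant.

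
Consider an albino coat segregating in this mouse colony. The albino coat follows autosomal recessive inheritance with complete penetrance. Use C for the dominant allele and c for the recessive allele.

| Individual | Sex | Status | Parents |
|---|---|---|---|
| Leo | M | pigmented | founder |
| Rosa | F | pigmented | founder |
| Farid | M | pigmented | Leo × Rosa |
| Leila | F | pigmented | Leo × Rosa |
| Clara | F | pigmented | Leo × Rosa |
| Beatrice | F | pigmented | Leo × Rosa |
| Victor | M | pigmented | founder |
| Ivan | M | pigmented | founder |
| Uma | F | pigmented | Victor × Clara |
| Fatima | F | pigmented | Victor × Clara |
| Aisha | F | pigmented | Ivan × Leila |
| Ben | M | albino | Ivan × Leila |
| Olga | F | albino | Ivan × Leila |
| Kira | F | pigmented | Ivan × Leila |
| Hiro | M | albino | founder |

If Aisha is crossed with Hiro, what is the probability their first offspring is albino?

Ivan is pigmented so carries C and passed c to Ben (cc), so Ivan is Cc.
Leila is pigmented so carries C and passed c to Ben (cc), so Leila is Cc.
Aisha is a pigmented offspring of Ivan (Cc) × Leila (Cc), whose cross gives 1/4 CC : 1/2 Cc : 1/4 cc; conditioning on being pigmented, Aisha is CC with probability 1/3, Cc with probability 2/3.
Hiro is albino, so Hiro is cc.
Summing over parental genotype combinations, P(offspring is albino) = 2/3·1/2 = 1/3.

1/3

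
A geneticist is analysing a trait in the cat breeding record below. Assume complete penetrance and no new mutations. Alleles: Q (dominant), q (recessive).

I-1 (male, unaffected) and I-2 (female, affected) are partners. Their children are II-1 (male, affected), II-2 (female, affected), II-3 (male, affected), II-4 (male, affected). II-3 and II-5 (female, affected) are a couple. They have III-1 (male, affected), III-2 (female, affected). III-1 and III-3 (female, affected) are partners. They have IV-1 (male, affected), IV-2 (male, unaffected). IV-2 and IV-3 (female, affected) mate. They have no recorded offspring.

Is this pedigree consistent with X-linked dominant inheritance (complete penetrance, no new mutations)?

Yes

A consistent assignment under X-linked dominant exists: I-1 X^q Y, I-2 X^Q X^Q, II-1 X^Q Y, II-2 X^Q X^q, II-3 X^Q Y, II-4 X^Q Y, II-5 X^Q X^Q, III-1 X^Q Y, III-2 X^Q X^Q, III-3 X^Q X^q, IV-1 X^Q Y, IV-2 X^q Y, IV-3 X^Q X^Q.
In this assignment every recorded phenotype matches its genotype and every non-founder's genotype is obtainable from its parents' genotypes, so the pedigree is consistent.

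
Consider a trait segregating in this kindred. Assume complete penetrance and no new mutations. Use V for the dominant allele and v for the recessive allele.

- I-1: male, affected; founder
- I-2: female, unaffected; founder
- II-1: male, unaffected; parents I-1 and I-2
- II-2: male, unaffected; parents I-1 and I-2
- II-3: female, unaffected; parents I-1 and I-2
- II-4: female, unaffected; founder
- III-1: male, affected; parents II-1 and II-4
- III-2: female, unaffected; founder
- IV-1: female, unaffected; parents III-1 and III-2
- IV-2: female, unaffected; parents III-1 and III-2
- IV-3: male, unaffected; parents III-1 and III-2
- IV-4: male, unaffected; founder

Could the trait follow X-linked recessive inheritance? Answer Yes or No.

A consistent assignment under X-linked recessive exists: I-1 X^v Y, I-2 X^V X^V, II-1 X^V Y, II-2 X^V Y, II-3 X^V X^v, II-4 X^V X^v, III-1 X^v Y, III-2 X^V X^V, IV-1 X^V X^v, IV-2 X^V X^v, IV-3 X^V Y, IV-4 X^V Y.
In this assignment every recorded phenotype matches its genotype and every non-founder's genotype is obtainable from its parents' genotypes, so the pedigree is consistent.

Yes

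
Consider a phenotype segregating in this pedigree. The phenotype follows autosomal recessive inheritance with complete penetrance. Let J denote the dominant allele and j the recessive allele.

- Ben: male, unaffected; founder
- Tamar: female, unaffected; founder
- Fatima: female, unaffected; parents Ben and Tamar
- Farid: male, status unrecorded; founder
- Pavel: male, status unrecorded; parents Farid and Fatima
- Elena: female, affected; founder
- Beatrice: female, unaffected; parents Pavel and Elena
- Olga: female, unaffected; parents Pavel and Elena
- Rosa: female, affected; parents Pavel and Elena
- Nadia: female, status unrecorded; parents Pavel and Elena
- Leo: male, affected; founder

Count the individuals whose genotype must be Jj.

Obligate heterozygotes: Pavel passed J to Beatrice (Jj, whose j came from Elena) and passed j to Rosa (jj), so Pavel is Jj; Beatrice is unaffected so carries J and received j from Elena (jj), so Beatrice is Jj; Olga is unaffected so carries J and received j from Elena (jj), so Olga is Jj.
Every other individual is either homozygous by phenotype or has at least one consistent homozygous assignment, so the count is 3.

3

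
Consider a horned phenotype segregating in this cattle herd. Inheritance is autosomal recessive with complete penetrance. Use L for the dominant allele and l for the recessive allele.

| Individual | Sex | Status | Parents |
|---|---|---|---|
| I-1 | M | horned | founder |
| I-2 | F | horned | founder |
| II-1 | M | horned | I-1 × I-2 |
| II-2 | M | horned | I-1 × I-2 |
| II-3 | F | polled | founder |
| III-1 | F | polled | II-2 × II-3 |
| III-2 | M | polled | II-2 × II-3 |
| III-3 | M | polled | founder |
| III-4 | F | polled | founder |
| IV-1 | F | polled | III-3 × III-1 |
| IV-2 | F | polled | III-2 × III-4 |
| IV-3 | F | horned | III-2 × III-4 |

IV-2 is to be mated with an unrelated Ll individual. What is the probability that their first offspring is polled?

5/6

III-2 is polled so carries L and received l from II-2 (ll), so III-2 is Ll.
III-4 is polled so carries L and passed l to IV-3 (ll), so III-4 is Ll.
IV-2 is a polled offspring of III-2 (Ll) × III-4 (Ll), whose cross gives 1/4 LL : 1/2 Ll : 1/4 ll; conditioning on being polled, IV-2 is LL with probability 1/3, Ll with probability 2/3.
Summing over parental genotype combinations, P(offspring is polled) = 1/3·1 + 2/3·3/4 = 5/6.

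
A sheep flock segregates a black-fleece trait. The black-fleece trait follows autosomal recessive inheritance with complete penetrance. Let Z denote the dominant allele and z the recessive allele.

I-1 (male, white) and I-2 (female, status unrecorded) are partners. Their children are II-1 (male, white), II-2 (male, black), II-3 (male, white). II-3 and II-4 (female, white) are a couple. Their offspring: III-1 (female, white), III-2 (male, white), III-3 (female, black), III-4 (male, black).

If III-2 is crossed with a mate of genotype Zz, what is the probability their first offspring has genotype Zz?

1/2

II-3 is white so carries Z and passed z to III-3 (zz), so II-3 is Zz.
II-4 is white so carries Z and passed z to III-3 (zz), so II-4 is Zz.
III-2 is a white offspring of II-3 (Zz) × II-4 (Zz), whose cross gives 1/4 ZZ : 1/2 Zz : 1/4 zz; conditioning on being white, III-2 is ZZ with probability 1/3, Zz with probability 2/3.
Summing over parental genotype combinations, P(offspring has genotype Zz) = 1/3·1/2 + 2/3·1/2 = 1/2.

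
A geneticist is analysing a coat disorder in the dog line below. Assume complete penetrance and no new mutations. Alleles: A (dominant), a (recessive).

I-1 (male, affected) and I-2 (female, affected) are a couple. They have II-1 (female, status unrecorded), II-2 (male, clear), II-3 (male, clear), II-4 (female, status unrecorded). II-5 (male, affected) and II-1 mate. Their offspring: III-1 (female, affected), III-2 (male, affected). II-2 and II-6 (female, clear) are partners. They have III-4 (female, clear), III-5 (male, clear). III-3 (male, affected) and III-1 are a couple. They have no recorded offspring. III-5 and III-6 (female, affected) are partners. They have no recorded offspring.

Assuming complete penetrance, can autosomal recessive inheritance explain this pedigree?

No

Under autosomal recessive, II-2 (clear, male) cannot arise from I-1 (affected) × I-2 (affected).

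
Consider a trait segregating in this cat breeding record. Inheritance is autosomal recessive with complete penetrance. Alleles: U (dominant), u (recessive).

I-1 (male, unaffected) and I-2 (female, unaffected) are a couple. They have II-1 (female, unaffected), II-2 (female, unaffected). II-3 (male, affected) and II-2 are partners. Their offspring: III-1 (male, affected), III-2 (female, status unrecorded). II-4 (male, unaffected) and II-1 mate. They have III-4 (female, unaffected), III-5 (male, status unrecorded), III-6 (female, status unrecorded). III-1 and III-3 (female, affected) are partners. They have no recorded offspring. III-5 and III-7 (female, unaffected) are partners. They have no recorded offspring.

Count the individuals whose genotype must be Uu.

Obligate heterozygotes: II-2 is unaffected so carries U and passed u to III-1 (uu), so II-2 is Uu.
Every other individual is either homozygous by phenotype or has at least one consistent homozygous assignment, so the count is 1.

1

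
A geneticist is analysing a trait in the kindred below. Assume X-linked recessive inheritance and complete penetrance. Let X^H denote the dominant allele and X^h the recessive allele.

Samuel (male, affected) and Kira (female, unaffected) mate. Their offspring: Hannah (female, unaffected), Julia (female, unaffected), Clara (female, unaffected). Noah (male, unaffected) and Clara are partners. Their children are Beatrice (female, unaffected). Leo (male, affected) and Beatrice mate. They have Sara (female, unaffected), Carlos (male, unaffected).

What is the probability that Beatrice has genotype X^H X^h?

Noah is unaffected, so Noah is X^H Y.
Clara is unaffected so carries H and received h from Samuel (X^h Y), so Clara is X^H X^h.
Their cross gives offspring ratios 1/2 X^H X^H : 1/2 X^H X^h. Conditioning on Beatrice being unaffected, P(X^H X^h) = 1/2 / 1 = 1/2 before taking Beatrice's own offspring into account.
Leo is affected, so Leo is X^h Y.
Now use Beatrice's offspring. Probability of each recorded status — unaffected daughter Sara: 1/2 if Beatrice is X^H X^h, 1 if X^H X^H; unaffected son Carlos: 1/2 if Beatrice is X^H X^h, 1 if X^H X^H.
Bayes: P(X^H X^h) = 1/2·1/4 / (1/2·1/4 + 1/2·1) = 1/5.

1/5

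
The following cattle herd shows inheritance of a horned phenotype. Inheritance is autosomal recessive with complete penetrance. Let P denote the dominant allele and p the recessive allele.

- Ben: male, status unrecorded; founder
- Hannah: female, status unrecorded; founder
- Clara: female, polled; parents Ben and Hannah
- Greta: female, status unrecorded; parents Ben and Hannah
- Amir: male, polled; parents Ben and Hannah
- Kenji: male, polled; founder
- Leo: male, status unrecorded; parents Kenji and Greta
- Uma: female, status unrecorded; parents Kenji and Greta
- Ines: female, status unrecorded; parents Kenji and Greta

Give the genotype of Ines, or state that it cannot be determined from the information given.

Ines's phenotype is unrecorded, and no parent or child forces a single allele at both positions; consistent genotype assignments exist with Ines as PP or Pp or pp.

cannot be determined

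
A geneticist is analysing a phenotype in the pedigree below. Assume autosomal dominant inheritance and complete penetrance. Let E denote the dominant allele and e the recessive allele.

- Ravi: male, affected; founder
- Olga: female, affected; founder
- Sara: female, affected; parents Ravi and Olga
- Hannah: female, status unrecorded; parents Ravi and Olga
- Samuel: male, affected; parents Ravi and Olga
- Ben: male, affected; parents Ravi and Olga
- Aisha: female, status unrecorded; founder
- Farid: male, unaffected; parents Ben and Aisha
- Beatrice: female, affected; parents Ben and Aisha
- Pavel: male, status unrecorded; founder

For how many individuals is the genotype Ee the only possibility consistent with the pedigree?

1

Obligate heterozygotes: Ben is affected so carries E and passed e to Farid (ee), so Ben is Ee.
Every other individual is either homozygous by phenotype or has at least one consistent homozygous assignment, so the count is 1.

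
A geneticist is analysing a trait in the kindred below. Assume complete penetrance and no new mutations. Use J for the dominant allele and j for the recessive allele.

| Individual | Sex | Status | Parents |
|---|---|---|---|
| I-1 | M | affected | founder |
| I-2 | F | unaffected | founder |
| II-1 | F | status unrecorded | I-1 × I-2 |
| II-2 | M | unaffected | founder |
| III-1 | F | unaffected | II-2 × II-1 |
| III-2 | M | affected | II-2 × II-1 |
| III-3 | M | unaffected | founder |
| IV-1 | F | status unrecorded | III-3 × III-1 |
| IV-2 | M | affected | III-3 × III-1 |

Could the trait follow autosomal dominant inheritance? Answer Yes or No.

Under autosomal dominant, IV-2 (affected, male) cannot arise from III-3 (unaffected) × III-1 (unaffected).

No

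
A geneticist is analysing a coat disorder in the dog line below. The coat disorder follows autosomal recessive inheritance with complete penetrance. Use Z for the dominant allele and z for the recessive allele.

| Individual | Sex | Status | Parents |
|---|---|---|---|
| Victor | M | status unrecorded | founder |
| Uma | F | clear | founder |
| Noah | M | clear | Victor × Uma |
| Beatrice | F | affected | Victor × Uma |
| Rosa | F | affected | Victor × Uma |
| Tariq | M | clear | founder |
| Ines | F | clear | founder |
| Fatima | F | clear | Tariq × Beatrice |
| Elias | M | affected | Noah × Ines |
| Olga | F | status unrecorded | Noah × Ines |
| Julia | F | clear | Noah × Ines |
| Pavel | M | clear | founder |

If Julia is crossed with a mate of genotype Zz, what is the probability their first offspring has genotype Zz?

Noah is clear so carries Z and passed z to Elias (zz), so Noah is Zz.
Ines is clear so carries Z and passed z to Elias (zz), so Ines is Zz.
Julia is a clear offspring of Noah (Zz) × Ines (Zz), whose cross gives 1/4 ZZ : 1/2 Zz : 1/4 zz; conditioning on being clear, Julia is ZZ with probability 1/3, Zz with probability 2/3.
Summing over parental genotype combinations, P(offspring has genotype Zz) = 1/3·1/2 + 2/3·1/2 = 1/2.

1/2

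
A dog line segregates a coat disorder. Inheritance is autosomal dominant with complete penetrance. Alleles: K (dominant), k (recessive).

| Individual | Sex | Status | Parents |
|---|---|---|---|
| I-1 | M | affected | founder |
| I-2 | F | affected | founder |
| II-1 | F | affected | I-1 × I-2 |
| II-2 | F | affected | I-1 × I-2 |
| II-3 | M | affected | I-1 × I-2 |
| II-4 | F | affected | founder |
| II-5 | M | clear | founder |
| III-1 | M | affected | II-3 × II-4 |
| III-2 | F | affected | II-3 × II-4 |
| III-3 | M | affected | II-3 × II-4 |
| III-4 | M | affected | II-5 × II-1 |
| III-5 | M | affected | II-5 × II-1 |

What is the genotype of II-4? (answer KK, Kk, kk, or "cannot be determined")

II-4's phenotype allows KK or Kk, and no parent or child forces a single allele at both positions; consistent genotype assignments exist with II-4 as KK or Kk.

cannot be determined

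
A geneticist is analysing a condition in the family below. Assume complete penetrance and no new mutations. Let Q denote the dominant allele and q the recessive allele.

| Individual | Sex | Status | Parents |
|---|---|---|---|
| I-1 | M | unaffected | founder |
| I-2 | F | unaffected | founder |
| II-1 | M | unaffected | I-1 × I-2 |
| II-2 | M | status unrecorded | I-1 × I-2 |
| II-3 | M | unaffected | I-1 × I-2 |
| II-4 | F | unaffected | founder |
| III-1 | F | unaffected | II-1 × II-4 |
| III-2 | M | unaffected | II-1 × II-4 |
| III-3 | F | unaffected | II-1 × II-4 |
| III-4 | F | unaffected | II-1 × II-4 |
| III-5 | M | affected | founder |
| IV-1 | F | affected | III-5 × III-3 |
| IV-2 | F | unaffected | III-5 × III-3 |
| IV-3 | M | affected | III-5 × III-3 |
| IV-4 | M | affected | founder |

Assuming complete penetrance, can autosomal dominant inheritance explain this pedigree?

Yes

A consistent assignment under autosomal dominant exists: I-1 qq, I-2 qq, II-1 qq, II-2 qq, II-3 qq, II-4 qq, III-1 qq, III-2 qq, III-3 qq, III-4 qq, III-5 Qq, IV-1 Qq, IV-2 qq, IV-3 Qq, IV-4 QQ.
In this assignment every recorded phenotype matches its genotype and every non-founder's genotype is obtainable from its parents' genotypes, so the pedigree is consistent.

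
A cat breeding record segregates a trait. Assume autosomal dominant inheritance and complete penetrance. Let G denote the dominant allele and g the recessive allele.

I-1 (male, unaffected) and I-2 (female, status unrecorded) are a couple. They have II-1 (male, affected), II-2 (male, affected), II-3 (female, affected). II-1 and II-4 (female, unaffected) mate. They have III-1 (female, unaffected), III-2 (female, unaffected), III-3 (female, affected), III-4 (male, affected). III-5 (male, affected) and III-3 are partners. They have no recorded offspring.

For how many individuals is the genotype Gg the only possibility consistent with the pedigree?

Obligate heterozygotes: II-1 is affected so carries G and received g from I-1 (gg), so II-1 is Gg; II-2 is affected so carries G and received g from I-1 (gg), so II-2 is Gg; II-3 is affected so carries G and received g from I-1 (gg), so II-3 is Gg; III-3 is affected so carries G and received g from II-4 (gg), so III-3 is Gg; III-4 is affected so carries G and received g from II-4 (gg), so III-4 is Gg.
Every other individual is either homozygous by phenotype or has at least one consistent homozygous assignment, so the count is 5.

5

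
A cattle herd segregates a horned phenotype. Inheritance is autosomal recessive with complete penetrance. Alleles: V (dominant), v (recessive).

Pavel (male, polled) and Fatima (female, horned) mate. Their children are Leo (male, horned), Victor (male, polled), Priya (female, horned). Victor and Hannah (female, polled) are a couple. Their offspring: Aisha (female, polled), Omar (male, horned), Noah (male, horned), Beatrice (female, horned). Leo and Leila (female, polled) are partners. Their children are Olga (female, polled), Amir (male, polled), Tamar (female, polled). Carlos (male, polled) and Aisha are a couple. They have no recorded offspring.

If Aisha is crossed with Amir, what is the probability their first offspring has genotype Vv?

Victor is polled so carries V and received v from Fatima (vv), so Victor is Vv.
Hannah is polled so carries V and passed v to Omar (vv), so Hannah is Vv.
Aisha is a polled offspring of Victor (Vv) × Hannah (Vv), whose cross gives 1/4 VV : 1/2 Vv : 1/4 vv; conditioning on being polled, Aisha is VV with probability 1/3, Vv with probability 2/3.
Amir is polled so carries V and received v from Leo (vv), so Amir is Vv.
Summing over parental genotype combinations, P(offspring has genotype Vv) = 1/3·1/2 + 2/3·1/2 = 1/2.

1/2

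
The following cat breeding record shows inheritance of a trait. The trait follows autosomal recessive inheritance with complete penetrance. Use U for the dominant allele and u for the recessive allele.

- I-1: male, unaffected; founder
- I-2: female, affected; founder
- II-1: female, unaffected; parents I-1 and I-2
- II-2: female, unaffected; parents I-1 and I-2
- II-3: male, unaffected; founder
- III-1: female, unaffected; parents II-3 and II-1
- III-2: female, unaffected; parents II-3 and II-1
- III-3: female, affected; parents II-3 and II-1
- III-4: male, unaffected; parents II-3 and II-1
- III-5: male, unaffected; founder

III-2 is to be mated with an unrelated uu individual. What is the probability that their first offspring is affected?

II-3 is unaffected so carries U and passed u to III-3 (uu), so II-3 is Uu.
II-1 is unaffected so carries U and received u from I-2 (uu), so II-1 is Uu.
III-2 is an unaffected offspring of II-3 (Uu) × II-1 (Uu), whose cross gives 1/4 UU : 1/2 Uu : 1/4 uu; conditioning on being unaffected, III-2 is UU with probability 1/3, Uu with probability 2/3.
Summing over parental genotype combinations, P(offspring is affected) = 2/3·1/2 = 1/3.

1/3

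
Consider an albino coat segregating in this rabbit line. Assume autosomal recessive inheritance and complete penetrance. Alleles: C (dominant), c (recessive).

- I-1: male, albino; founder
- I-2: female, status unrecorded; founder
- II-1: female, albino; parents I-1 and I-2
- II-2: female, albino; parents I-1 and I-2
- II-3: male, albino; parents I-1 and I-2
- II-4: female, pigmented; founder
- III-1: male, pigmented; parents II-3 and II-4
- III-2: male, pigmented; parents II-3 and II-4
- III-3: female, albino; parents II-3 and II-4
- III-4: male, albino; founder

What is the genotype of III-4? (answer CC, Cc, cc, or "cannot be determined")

III-4 is albino, so III-4 is cc.

cc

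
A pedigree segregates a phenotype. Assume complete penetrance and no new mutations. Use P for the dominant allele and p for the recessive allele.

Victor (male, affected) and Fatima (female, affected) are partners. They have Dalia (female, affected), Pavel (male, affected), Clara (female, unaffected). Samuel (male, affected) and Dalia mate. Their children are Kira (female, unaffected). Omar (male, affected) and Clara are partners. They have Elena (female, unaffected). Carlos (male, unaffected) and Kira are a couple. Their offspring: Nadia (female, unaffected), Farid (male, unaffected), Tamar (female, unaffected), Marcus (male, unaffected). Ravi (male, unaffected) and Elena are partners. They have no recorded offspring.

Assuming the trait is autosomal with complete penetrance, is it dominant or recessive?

Victor and Fatima are both affected yet have an unaffected child Clara. Under a recessive model two affected parents are homozygous and every child would be affected, so the trait cannot be recessive.

dominant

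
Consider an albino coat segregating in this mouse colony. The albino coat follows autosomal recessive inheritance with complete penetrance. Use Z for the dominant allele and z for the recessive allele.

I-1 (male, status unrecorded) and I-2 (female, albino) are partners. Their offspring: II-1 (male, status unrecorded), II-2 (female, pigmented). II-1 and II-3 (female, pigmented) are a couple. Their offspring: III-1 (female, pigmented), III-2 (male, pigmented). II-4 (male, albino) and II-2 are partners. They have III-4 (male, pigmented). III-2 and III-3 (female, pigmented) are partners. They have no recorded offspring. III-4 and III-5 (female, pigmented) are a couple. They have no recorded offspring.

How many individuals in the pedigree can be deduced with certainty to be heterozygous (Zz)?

Obligate heterozygotes: II-2 is pigmented so carries Z and received z from I-2 (zz), so II-2 is Zz; III-4 is pigmented so carries Z and received z from II-4 (zz), so III-4 is Zz.
Every other individual is either homozygous by phenotype or has at least one consistent homozygous assignment, so the count is 2.

2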